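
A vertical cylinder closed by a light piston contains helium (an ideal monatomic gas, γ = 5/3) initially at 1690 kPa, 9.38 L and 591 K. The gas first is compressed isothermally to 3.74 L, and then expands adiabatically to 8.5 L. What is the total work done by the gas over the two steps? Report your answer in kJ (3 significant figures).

Step 1 (isothermal): W = P₁V₁ ln(V₂/V₁) = (15852) ln(3.74/9.38) = -14576 J.
After step 1: P = 4239 kPa, V = 3.74 L, T = 591 K.
Step 2 (adiabatic): W = (P₁V₁ − P₂V₂)/(γ−1) = (15852 − 9170)/0.667 = 10023 J.
W_total = -14576 + 10023 = -4553 J.

W_total ≈ -4.55 kJ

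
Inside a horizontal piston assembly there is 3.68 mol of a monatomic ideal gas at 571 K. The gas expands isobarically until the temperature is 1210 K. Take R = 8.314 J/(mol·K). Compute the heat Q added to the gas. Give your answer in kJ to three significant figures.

Isobaric: W = nRΔT = (3.68)(8.314)(639) = 19551 J.
ΔU = nCᵥΔT with Cᵥ = 3R/2: ΔU = (3.68)(12.47)(639) = 29326 J.
Q = ΔU + W = 29326 + 19551 = 48876 J.

Q ≈ 48.9 kJ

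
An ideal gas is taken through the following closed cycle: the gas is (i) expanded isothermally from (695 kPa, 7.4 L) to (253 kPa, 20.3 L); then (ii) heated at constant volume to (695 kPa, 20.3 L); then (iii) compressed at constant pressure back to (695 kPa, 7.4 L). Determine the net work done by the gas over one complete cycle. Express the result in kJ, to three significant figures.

W_net ≈ -3.78 kJ

Leg (i): W = PᵢVᵢ ln(V_f/Vᵢ) = (5143) ln(20.3/7.4) = 5190 J.
Leg (ii): W = 0.
Leg (iii): W = PΔV = (695)(7.4 − 20.3) = -8966 J.
W_net = 5190 − 8966 = -3775 J.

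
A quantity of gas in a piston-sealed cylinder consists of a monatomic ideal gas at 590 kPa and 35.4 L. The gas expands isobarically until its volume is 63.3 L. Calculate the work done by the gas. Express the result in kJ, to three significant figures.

Isobaric: W = P ΔV.
W = (590 kPa)(63.3 − 35.4 L) = (590)(27.9) = 16461 J.

W ≈ 16.5 kJ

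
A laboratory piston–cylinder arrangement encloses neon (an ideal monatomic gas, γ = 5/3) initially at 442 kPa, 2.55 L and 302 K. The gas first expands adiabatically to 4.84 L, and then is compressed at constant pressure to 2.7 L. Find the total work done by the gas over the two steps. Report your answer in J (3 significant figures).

Step 1 (adiabatic): W = (P₁V₁ − P₂V₂)/(γ−1) = (1127 − 735.2)/0.667 = 587.8 J.
After step 1: P = 151.9 kPa, V = 4.84 L, T = 197 K.
Step 2 (isobaric): W = PΔV = (151.9 kPa)(2.7 − 4.84 L) = -325.1 J.
W_total = 587.8 − 325.1 = 262.7 J.

W_total ≈ 263 J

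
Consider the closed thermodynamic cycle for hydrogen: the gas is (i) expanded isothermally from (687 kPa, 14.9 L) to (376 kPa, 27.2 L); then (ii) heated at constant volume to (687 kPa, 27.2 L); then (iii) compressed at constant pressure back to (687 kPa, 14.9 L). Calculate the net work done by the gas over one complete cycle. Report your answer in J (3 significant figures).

Leg (i): W = PᵢVᵢ ln(V_f/Vᵢ) = (10236) ln(27.2/14.9) = 6161 J.
Leg (ii): W = 0.
Leg (iii): W = PΔV = (687)(14.9 − 27.2) = -8450 J.
W_net = 6161 − 8450 = -2289 J.

W_net ≈ -2290 J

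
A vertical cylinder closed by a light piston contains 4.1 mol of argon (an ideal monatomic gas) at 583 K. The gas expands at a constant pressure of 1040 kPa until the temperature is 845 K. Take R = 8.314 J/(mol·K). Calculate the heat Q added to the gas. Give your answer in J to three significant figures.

Q ≈ 22300 J

Isobaric: W = nRΔT = (4.1)(8.314)(262) = 8931 J.
ΔU = nCᵥΔT with Cᵥ = 3R/2: ΔU = (4.1)(12.47)(262) = 13396 J.
Q = ΔU + W = 13396 + 8931 = 22327 J.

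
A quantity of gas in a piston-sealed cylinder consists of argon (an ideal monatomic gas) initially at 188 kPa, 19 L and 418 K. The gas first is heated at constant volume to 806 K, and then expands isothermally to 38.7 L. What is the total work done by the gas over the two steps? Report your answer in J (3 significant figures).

W_total ≈ 4900 J

Step 1 (isochoric): W = 0 (constant volume).
After step 1: P = 362.5 kPa (V unchanged).
Step 2 (isothermal): W = P₁V₁ ln(V₂/V₁) = (6888) ln(38.7/19) = 4900 J.
W_total = 0 + 4900 = 4900 J.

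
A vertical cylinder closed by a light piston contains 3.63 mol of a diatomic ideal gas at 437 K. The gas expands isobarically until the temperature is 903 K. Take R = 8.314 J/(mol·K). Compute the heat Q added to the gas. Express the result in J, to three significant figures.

Q ≈ 49200 J

Isobaric: W = nRΔT = (3.63)(8.314)(466) = 14064 J.
ΔU = nCᵥΔT with Cᵥ = 5R/2: ΔU = (3.63)(20.79)(466) = 35159 J.
Q = ΔU + W = 35159 + 14064 = 49223 J.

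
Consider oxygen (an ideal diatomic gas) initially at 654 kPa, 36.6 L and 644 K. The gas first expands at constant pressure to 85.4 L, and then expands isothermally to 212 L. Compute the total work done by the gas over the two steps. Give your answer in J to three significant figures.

Step 1 (isobaric): W = PΔV = (654 kPa)(85.4 − 36.6 L) = 31915 J.
After step 1: P = 654 kPa, V = 85.4 L, T = 1503 K.
Step 2 (isothermal): W = P₁V₁ ln(V₂/V₁) = (55852) ln(212/85.4) = 50783 J.
W_total = 31915 + 50783 = 82698 J.

W_total ≈ 82700 J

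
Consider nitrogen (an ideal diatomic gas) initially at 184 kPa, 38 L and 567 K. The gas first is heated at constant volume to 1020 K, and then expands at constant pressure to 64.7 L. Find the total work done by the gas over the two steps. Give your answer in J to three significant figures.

W_total ≈ 8840 J

Step 1 (isochoric): W = 0 (constant volume).
After step 1: P = 331 kPa (V unchanged).
Step 2 (isobaric): W = PΔV = (331 kPa)(64.7 − 38 L) = 8838 J.
W_total = 0 + 8838 = 8838 J.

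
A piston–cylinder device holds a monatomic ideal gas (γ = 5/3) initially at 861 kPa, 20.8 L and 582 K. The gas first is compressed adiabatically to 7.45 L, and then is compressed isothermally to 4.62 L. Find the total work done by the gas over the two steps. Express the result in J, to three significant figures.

W_total ≈ -43400 J

Step 1 (adiabatic): W = (P₁V₁ − P₂V₂)/(γ−1) = (17909 − 35509)/0.667 = -26400 J.
After step 1: P = 4766 kPa, V = 7.45 L, T = 1154 K.
Step 2 (isothermal): W = P₁V₁ ln(V₂/V₁) = (35509) ln(4.62/7.45) = -16967 J.
W_total = -26400 − 16967 = -43367 J.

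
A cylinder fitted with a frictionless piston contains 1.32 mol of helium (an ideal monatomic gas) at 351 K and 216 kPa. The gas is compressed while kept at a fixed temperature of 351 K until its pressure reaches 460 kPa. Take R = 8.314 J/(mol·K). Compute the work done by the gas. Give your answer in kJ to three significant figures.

Isothermal process: W = nRT ln(V₂/V₁) = nRT ln(P₁/P₂).
W = (1.32)(8.314)(351) × ln(216/460)
  = 3852 × ln(0.4696) = 3852 × -0.7559
W_by_gas = -2912 J.

W ≈ -2.91 kJ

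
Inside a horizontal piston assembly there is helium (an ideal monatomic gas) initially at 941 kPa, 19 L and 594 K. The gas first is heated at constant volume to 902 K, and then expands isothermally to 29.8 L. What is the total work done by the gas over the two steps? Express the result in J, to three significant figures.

W_total ≈ 12200 J

Step 1 (isochoric): W = 0 (constant volume).
After step 1: P = 1429 kPa (V unchanged).
Step 2 (isothermal): W = P₁V₁ ln(V₂/V₁) = (27150) ln(29.8/19) = 12219 J.
W_total = 0 + 12219 = 12219 J.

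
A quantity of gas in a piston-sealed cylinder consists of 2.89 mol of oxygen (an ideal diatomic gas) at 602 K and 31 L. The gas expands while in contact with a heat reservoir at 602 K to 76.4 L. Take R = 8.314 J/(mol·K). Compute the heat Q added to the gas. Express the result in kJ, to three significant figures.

Isothermal ⇒ ΔU = 0, so Q = W = nRT ln(V₂/V₁).
Q = (2.89)(8.314)(602) ln(76.4/31) = 14465 × 0.902 = 13047 J.

Q ≈ 13.0 kJ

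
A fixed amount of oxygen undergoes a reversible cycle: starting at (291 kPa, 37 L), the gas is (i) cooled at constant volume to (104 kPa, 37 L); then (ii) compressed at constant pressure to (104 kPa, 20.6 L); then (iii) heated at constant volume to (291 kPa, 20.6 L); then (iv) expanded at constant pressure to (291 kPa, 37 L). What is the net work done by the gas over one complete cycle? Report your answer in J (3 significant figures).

Constant-volume legs do no work.
W(ii) = (104)(20.6 − 37) = -1706 J; W(iv) = (291)(37 − 20.6) = 4772 J.
W_net = -1706 + 4772 = 3067 J (the clockwise enclosed area).

W_net ≈ 3070 J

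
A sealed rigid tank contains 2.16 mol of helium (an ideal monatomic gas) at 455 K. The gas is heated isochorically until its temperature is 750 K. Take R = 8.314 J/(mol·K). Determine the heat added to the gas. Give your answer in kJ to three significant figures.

Constant volume ⇒ W = 0, so Q = ΔU = nCᵥΔT with Cᵥ = 3R/2 = 12.47 J/(mol·K).
ΔU = (2.16)(12.47)(750 − 455) = 7947 J.

Q ≈ 7.95 kJ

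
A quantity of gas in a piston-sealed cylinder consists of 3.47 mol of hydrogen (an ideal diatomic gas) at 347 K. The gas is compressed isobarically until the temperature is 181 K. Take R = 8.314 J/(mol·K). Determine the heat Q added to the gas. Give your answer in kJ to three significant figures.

Q ≈ -16.8 kJ

Isobaric: W = nRΔT = (3.47)(8.314)(-166) = -4789 J.
ΔU = nCᵥΔT with Cᵥ = 5R/2: ΔU = (3.47)(20.79)(-166) = -11973 J.
Q = ΔU + W = -11973 − 4789 = -16762 J.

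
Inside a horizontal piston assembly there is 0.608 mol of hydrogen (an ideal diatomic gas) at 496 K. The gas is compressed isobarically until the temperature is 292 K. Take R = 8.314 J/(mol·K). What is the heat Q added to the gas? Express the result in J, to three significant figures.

Isobaric: W = nRΔT = (0.608)(8.314)(-204) = -1031 J.
ΔU = nCᵥΔT with Cᵥ = 5R/2: ΔU = (0.608)(20.79)(-204) = -2578 J.
Q = ΔU + W = -2578 − 1031 = -3609 J.

Q ≈ -3610 J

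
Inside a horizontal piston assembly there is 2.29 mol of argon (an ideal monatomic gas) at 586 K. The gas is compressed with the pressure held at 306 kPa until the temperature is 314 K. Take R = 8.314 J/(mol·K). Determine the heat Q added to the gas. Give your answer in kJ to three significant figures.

Q ≈ -12.9 kJ

Isobaric: W = nRΔT = (2.29)(8.314)(-272) = -5179 J.
ΔU = nCᵥΔT with Cᵥ = 3R/2: ΔU = (2.29)(12.47)(-272) = -7768 J.
Q = ΔU + W = -7768 − 5179 = -12947 J.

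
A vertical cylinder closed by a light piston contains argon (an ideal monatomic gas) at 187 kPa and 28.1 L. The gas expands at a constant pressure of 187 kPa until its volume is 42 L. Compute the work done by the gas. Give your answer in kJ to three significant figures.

W ≈ 2.60 kJ

Isobaric: W = P ΔV.
W = (187 kPa)(42 − 28.1 L) = (187)(13.9) = 2599 J.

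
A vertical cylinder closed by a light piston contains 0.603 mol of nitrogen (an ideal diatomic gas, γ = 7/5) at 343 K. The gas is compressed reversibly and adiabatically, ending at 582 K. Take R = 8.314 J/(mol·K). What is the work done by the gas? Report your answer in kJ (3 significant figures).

W ≈ -3.00 kJ

Adiabatic ⇒ Q = 0, so W_by = −ΔU = nCᵥ(T₁ − T₂).
Cᵥ = 5R/2 = 20.79 J/(mol·K).
W = (0.603)(20.79)(343 − 582) = -2995 J.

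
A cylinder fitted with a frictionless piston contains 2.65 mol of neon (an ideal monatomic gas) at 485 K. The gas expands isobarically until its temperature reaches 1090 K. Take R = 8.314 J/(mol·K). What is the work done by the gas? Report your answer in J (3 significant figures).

W ≈ 13300 J

Isobaric: W = P ΔV = nR ΔT.
W = (2.65)(8.314)(1090 − 485) = 13329 J.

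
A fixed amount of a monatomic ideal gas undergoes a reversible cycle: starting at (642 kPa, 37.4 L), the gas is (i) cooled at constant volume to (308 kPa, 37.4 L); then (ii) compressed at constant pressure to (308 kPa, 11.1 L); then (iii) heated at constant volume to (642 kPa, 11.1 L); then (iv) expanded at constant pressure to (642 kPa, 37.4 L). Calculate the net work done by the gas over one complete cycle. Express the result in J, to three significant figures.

Constant-volume legs do no work.
W(ii) = (308)(11.1 − 37.4) = -8100 J; W(iv) = (642)(37.4 − 11.1) = 16885 J.
W_net = -8100 + 16885 = 8784 J (the clockwise enclosed area).

W_net ≈ 8780 J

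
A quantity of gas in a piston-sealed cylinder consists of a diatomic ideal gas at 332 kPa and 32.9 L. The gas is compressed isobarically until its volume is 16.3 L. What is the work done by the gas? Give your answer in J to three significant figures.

W ≈ -5510 J

Isobaric: W = P ΔV.
W = (332 kPa)(16.3 − 32.9 L) = (332)(-16.6) = -5511 J.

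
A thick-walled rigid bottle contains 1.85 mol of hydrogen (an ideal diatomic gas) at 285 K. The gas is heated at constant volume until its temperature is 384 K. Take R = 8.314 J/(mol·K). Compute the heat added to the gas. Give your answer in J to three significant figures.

Q ≈ 3810 J

Constant volume ⇒ W = 0, so Q = ΔU = nCᵥΔT with Cᵥ = 5R/2 = 20.79 J/(mol·K).
ΔU = (1.85)(20.79)(384 − 285) = 3807 J.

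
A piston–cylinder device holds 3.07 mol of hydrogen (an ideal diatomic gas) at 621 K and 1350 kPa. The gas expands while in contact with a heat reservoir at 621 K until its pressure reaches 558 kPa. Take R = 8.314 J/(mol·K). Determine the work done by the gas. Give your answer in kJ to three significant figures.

Isothermal process: W = nRT ln(V₂/V₁) = nRT ln(P₁/P₂).
W = (3.07)(8.314)(621) × ln(1350/558)
  = 15850 × ln(2.419) = 15850 × 0.8835
W_by_gas = 14004 J.

W ≈ 14.0 kJ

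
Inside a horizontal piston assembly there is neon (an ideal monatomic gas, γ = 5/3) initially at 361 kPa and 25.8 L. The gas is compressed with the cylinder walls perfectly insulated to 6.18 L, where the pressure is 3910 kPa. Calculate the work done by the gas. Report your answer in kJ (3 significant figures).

W ≈ -22.3 kJ

Adiabatic: W = (P₁V₁ − P₂V₂)/(γ − 1) with γ = 5/3.
P₁V₁ = 9314 J, P₂V₂ = 24164 J.
W = (9314 − 24164) / 0.6667 = -22275 J.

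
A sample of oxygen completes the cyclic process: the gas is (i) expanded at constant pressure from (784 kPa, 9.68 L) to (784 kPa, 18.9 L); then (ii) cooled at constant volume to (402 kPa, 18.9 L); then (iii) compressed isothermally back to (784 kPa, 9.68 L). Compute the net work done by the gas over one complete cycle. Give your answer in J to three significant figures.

Leg (i): W = PΔV = (784)(18.9 − 9.68) = 7228 J.
Leg (ii): W = 0.
Leg (iii): W = PᵢVᵢ ln(V_f/Vᵢ) = (7598) ln(9.68/18.9) = -5084 J.
W_net = 7228 − 5084 = 2145 J.

W_net ≈ 2140 J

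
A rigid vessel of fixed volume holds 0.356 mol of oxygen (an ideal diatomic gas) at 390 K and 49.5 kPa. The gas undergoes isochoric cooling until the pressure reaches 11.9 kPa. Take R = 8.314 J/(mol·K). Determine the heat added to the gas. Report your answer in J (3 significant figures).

Q ≈ -2190 J

Constant volume ⇒ W = 0, so Q = ΔU = nCᵥΔT with Cᵥ = 5R/2 = 20.79 J/(mol·K).
At constant V, T₂/T₁ = P₂/P₁ ⇒ ΔT = T₁(P₂/P₁ − 1) = 390·(11.9/49.5 − 1) = -296.2 K.
ΔU = (0.356)(20.79)(-296.2) = -2192 J.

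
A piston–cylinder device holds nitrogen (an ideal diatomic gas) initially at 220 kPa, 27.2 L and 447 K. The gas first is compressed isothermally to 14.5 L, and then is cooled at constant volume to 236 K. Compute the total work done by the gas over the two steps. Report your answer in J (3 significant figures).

Step 1 (isothermal): W = P₁V₁ ln(V₂/V₁) = (5984) ln(14.5/27.2) = -3764 J.
Step 2 (isochoric): W = 0 (constant volume).
W_total = -3764 + 0 = -3764 J.

W_total ≈ -3760 J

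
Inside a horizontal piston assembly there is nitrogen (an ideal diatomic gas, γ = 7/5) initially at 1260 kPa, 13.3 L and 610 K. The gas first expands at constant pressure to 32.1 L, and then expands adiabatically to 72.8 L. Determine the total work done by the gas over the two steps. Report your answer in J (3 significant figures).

Step 1 (isobaric): W = PΔV = (1260 kPa)(32.1 − 13.3 L) = 23688 J.
After step 1: P = 1260 kPa, V = 32.1 L, T = 1472 K.
Step 2 (adiabatic): W = (P₁V₁ − P₂V₂)/(γ−1) = (40446 − 29149)/0.4 = 28242 J.
W_total = 23688 + 28242 = 51930 J.

W_total ≈ 51900 J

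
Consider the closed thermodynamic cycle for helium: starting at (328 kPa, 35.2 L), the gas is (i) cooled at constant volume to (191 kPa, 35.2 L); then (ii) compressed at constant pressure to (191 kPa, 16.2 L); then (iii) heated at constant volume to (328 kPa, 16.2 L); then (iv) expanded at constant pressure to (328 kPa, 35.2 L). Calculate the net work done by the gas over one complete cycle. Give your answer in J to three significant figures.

W_net ≈ 2600 J

Constant-volume legs do no work.
W(ii) = (191)(16.2 − 35.2) = -3629 J; W(iv) = (328)(35.2 − 16.2) = 6232 J.
W_net = -3629 + 6232 = 2603 J (the clockwise enclosed area).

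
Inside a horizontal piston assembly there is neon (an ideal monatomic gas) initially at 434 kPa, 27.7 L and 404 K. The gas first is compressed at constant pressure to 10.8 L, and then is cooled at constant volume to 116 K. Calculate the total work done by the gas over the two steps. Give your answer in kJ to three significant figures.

W_total ≈ -7.33 kJ

Step 1 (isobaric): W = PΔV = (434 kPa)(10.8 − 27.7 L) = -7335 J.
Step 2 (isochoric): W = 0 (constant volume).
W_total = -7335 + 0 = -7335 J.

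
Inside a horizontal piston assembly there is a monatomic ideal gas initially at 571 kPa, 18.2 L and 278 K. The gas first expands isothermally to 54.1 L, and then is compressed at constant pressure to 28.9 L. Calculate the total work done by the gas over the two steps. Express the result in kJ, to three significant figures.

W_total ≈ 6.48 kJ

Step 1 (isothermal): W = P₁V₁ ln(V₂/V₁) = (10392) ln(54.1/18.2) = 11321 J.
After step 1: P = 192.1 kPa, V = 54.1 L, T = 278 K.
Step 2 (isobaric): W = PΔV = (192.1 kPa)(28.9 − 54.1 L) = -4841 J.
W_total = 11321 − 4841 = 6481 J.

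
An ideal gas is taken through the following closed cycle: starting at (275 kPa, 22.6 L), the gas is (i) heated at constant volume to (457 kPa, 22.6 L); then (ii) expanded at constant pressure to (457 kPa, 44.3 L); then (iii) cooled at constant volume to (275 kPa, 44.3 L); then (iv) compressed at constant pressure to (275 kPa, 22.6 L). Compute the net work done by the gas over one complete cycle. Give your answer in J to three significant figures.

Constant-volume legs do no work.
W(ii) = (457)(44.3 − 22.6) = 9917 J; W(iv) = (275)(22.6 − 44.3) = -5967 J.
W_net = 9917 − 5967 = 3949 J (the clockwise enclosed area).

W_net ≈ 3950 J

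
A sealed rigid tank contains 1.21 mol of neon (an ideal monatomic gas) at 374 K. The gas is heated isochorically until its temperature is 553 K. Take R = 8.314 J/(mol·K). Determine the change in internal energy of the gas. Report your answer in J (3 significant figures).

Constant volume ⇒ W = 0, so Q = ΔU = nCᵥΔT with Cᵥ = 3R/2 = 12.47 J/(mol·K).
ΔU = (1.21)(12.47)(553 − 374) = 2701 J.

ΔU ≈ 2700 J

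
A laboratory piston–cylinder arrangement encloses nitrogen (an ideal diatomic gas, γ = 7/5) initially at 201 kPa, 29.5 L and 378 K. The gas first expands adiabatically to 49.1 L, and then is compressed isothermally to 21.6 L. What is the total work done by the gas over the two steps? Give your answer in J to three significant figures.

Step 1 (adiabatic): W = (P₁V₁ − P₂V₂)/(γ−1) = (5930 − 4836)/0.4 = 2733 J.
After step 1: P = 98.5 kPa, V = 49.1 L, T = 308.3 K.
Step 2 (isothermal): W = P₁V₁ ln(V₂/V₁) = (4836) ln(21.6/49.1) = -3971 J.
W_total = 2733 − 3971 = -1238 J.

W_total ≈ -1240 J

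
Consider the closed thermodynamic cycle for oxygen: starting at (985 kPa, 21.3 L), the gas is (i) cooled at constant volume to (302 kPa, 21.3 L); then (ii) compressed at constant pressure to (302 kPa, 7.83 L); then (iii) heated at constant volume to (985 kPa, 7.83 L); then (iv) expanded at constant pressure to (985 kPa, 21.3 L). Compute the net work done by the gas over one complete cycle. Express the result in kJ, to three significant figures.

Constant-volume legs do no work.
W(ii) = (302)(7.83 − 21.3) = -4068 J; W(iv) = (985)(21.3 − 7.83) = 13268 J.
W_net = -4068 + 13268 = 9200 J (the clockwise enclosed area).

W_net ≈ 9.20 kJ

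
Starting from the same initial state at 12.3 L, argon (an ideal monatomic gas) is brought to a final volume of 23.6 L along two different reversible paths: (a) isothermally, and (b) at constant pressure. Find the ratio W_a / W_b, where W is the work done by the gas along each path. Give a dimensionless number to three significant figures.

Path (a) isothermal: W = P₁V₁ ln(V₂/V₁) → W_a/(P₁V₁) = 0.6516.
Path (b) isobaric: W = P₁(V₂ − V₁) → W_b/(P₁V₁) = 0.9187.
W_a / W_b = 0.6516 / 0.9187 = 0.7093.

W_a / W_b ≈ 0.709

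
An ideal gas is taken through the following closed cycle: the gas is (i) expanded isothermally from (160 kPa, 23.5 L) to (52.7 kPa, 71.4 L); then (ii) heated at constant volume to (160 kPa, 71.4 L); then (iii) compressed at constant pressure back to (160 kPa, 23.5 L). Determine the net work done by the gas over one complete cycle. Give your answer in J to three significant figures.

Leg (i): W = PᵢVᵢ ln(V_f/Vᵢ) = (3760) ln(71.4/23.5) = 4178 J.
Leg (ii): W = 0.
Leg (iii): W = PΔV = (160)(23.5 − 71.4) = -7664 J.
W_net = 4178 − 7664 = -3486 J.

W_net ≈ -3490 J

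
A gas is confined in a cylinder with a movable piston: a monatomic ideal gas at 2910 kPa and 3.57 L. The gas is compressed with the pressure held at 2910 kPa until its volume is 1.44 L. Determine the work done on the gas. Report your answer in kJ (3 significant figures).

Isobaric: W = P ΔV.
W = (2910 kPa)(1.44 − 3.57 L) = (2910)(-2.13) = -6198 J.
Work on gas = −W_by = 6198 J.

W ≈ 6.20 kJ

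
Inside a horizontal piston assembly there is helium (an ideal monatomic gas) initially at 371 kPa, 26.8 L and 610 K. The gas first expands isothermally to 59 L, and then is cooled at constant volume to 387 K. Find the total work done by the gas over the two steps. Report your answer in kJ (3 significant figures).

Step 1 (isothermal): W = P₁V₁ ln(V₂/V₁) = (9943) ln(59/26.8) = 7846 J.
Step 2 (isochoric): W = 0 (constant volume).
W_total = 7846 + 0 = 7846 J.

W_total ≈ 7.85 kJ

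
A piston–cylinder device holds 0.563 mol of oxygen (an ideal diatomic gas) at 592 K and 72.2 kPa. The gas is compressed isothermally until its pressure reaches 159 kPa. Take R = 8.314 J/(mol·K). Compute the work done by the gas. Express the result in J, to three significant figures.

W ≈ -2190 J

Isothermal process: W = nRT ln(V₂/V₁) = nRT ln(P₁/P₂).
W = (0.563)(8.314)(592) × ln(72.2/159)
  = 2771 × ln(0.4541) = 2771 × -0.7895
W_by_gas = -2188 J.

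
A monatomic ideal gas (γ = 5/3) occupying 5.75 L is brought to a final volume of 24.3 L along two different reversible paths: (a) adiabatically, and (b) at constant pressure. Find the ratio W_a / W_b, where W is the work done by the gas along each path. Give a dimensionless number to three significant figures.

W_a / W_b ≈ 0.287

Path (a) adiabatic: W = P₁V₁(1 − (V₁/V₂)^(γ−1))/(γ−1) → W_a/(P₁V₁) = 0.9261.
Path (b) isobaric: W = P₁(V₂ − V₁) → W_b/(P₁V₁) = 3.226.
W_a / W_b = 0.9261 / 3.226 = 0.2871.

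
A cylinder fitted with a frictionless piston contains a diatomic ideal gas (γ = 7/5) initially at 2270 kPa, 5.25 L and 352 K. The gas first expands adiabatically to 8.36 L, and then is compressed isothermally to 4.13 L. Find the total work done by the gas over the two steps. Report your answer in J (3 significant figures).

W_total ≈ -1920 J

Step 1 (adiabatic): W = (P₁V₁ − P₂V₂)/(γ−1) = (11918 − 9894)/0.4 = 5059 J.
After step 1: P = 1183 kPa, V = 8.36 L, T = 292.2 K.
Step 2 (isothermal): W = P₁V₁ ln(V₂/V₁) = (9894) ln(4.13/8.36) = -6977 J.
W_total = 5059 − 6977 = -1918 J.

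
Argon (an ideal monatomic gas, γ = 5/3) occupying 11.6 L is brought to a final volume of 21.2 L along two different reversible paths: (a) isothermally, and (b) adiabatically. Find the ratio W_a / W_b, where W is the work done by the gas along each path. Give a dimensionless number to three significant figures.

Path (a) isothermal: W = P₁V₁ ln(V₂/V₁) → W_a/(P₁V₁) = 0.603.
Path (b) adiabatic: W = P₁V₁(1 − (V₁/V₂)^(γ−1))/(γ−1) → W_b/(P₁V₁) = 0.4965.
W_a / W_b = 0.603 / 0.4965 = 1.214.

W_a / W_b ≈ 1.21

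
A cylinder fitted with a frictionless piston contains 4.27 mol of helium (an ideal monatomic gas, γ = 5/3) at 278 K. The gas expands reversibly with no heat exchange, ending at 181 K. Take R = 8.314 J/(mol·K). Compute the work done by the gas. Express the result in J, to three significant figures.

W ≈ 5170 J

Adiabatic ⇒ Q = 0, so W_by = −ΔU = nCᵥ(T₁ − T₂).
Cᵥ = 3R/2 = 12.47 J/(mol·K).
W = (4.27)(12.47)(278 − 181) = 5165 J.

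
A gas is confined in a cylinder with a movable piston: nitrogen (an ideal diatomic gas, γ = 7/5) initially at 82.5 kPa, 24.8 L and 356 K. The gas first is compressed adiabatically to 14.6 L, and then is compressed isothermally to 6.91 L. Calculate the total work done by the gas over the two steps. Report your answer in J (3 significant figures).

W_total ≈ -3100 J

Step 1 (adiabatic): W = (P₁V₁ − P₂V₂)/(γ−1) = (2046 − 2529)/0.4 = -1207 J.
After step 1: P = 173.2 kPa, V = 14.6 L, T = 440 K.
Step 2 (isothermal): W = P₁V₁ ln(V₂/V₁) = (2529) ln(6.91/14.6) = -1892 J.
W_total = -1207 − 1892 = -3099 J.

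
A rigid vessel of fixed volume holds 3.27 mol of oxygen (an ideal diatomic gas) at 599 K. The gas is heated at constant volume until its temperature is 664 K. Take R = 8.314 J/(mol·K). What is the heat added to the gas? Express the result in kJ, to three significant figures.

Q ≈ 4.42 kJ

Constant volume ⇒ W = 0, so Q = ΔU = nCᵥΔT with Cᵥ = 5R/2 = 20.79 J/(mol·K).
ΔU = (3.27)(20.79)(664 − 599) = 4418 J.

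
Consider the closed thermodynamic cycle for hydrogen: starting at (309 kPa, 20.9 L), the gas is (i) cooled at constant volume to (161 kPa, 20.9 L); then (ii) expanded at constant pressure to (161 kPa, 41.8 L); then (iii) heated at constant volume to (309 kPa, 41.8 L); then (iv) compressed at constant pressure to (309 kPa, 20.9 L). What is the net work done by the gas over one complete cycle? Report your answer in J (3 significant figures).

W_net ≈ -3090 J

Constant-volume legs do no work.
W(ii) = (161)(41.8 − 20.9) = 3365 J; W(iv) = (309)(20.9 − 41.8) = -6458 J.
W_net = 3365 − 6458 = -3093 J (the counter-clockwise enclosed area).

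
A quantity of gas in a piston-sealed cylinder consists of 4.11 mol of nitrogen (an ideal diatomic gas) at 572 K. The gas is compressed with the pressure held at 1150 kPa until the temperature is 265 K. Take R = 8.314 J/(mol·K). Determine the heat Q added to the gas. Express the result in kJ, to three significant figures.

Q ≈ -36.7 kJ

Isobaric: W = nRΔT = (4.11)(8.314)(-307) = -10490 J.
ΔU = nCᵥΔT with Cᵥ = 5R/2: ΔU = (4.11)(20.79)(-307) = -26226 J.
Q = ΔU + W = -26226 − 10490 = -36716 J.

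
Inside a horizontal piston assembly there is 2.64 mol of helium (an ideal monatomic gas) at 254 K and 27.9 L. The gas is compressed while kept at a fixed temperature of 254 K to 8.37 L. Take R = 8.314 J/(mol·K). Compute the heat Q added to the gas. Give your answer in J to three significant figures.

Q ≈ -6710 J

Isothermal ⇒ ΔU = 0, so Q = W = nRT ln(V₂/V₁).
Q = (2.64)(8.314)(254) ln(8.37/27.9) = 5575 × -1.204 = -6712 J.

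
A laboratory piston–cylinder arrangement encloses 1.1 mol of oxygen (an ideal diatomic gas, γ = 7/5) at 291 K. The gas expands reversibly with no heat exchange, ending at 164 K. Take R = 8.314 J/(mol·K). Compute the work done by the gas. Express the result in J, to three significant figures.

Adiabatic ⇒ Q = 0, so W_by = −ΔU = nCᵥ(T₁ − T₂).
Cᵥ = 5R/2 = 20.79 J/(mol·K).
W = (1.1)(20.79)(291 − 164) = 2904 J.

W ≈ 2900 J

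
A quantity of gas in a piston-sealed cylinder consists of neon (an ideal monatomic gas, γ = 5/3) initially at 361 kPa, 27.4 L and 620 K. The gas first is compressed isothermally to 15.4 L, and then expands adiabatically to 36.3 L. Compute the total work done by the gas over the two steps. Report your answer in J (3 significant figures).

Step 1 (isothermal): W = P₁V₁ ln(V₂/V₁) = (9891) ln(15.4/27.4) = -5699 J.
After step 1: P = 642.3 kPa, V = 15.4 L, T = 620 K.
Step 2 (adiabatic): W = (P₁V₁ − P₂V₂)/(γ−1) = (9891 − 5585)/0.667 = 6460 J.
W_total = -5699 + 6460 = 760.9 J.

W_total ≈ 761 J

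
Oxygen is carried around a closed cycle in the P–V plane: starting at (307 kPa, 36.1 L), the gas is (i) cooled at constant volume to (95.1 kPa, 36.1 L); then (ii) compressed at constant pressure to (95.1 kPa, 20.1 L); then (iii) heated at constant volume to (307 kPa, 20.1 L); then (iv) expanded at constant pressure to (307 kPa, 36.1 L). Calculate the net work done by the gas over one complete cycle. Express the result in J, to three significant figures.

Constant-volume legs do no work.
W(ii) = (95.1)(20.1 − 36.1) = -1522 J; W(iv) = (307)(36.1 − 20.1) = 4912 J.
W_net = -1522 + 4912 = 3390 J (the clockwise enclosed area).

W_net ≈ 3390 J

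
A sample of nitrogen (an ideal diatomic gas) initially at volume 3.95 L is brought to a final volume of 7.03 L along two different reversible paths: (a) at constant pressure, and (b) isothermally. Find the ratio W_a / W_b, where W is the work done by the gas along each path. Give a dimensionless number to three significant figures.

Path (a) isobaric: W = P₁(V₂ − V₁) → W_a/(P₁V₁) = 0.7797.
Path (b) isothermal: W = P₁V₁ ln(V₂/V₁) → W_b/(P₁V₁) = 0.5765.
W_a / W_b = 0.7797 / 0.5765 = 1.353.

W_a / W_b ≈ 1.35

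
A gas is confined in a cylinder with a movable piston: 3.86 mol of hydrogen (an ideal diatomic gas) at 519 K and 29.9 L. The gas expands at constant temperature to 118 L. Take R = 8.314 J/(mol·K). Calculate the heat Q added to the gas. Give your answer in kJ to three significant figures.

Q ≈ 22.9 kJ

Isothermal ⇒ ΔU = 0, so Q = W = nRT ln(V₂/V₁).
Q = (3.86)(8.314)(519) ln(118/29.9) = 16656 × 1.373 = 22865 J.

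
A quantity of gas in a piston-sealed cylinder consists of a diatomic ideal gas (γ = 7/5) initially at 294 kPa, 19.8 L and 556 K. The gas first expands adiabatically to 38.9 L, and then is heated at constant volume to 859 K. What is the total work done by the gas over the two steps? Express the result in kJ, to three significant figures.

W_total ≈ 3.44 kJ

Step 1 (adiabatic): W = (P₁V₁ − P₂V₂)/(γ−1) = (5821 − 4443)/0.4 = 3445 J.
Step 2 (isochoric): W = 0 (constant volume).
W_total = 3445 + 0 = 3445 J.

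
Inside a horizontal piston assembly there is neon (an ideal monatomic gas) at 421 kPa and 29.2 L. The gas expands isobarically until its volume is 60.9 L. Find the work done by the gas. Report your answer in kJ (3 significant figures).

Isobaric: W = P ΔV.
W = (421 kPa)(60.9 − 29.2 L) = (421)(31.7) = 13346 J.

W ≈ 13.3 kJ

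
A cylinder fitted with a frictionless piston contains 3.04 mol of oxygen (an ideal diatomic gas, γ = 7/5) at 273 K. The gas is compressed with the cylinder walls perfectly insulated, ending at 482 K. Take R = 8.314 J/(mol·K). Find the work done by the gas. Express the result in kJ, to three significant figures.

Adiabatic ⇒ Q = 0, so W_by = −ΔU = nCᵥ(T₁ − T₂).
Cᵥ = 5R/2 = 20.79 J/(mol·K).
W = (3.04)(20.79)(273 − 482) = -13206 J.

W ≈ -13.2 kJ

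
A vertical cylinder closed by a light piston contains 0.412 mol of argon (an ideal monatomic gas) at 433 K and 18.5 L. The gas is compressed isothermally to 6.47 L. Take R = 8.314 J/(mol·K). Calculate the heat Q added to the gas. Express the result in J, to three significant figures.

Q ≈ -1560 J

Isothermal ⇒ ΔU = 0, so Q = W = nRT ln(V₂/V₁).
Q = (0.412)(8.314)(433) ln(6.47/18.5) = 1483 × -1.051 = -1558 J.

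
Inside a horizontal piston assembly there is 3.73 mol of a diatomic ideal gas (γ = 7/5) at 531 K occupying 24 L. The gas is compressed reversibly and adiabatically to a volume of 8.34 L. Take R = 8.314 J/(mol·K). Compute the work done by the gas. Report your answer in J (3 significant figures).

Adiabatic: TV^(γ−1) = const with γ = 7/5.
T₂ = T₁ (V₁/V₂)^(γ−1) = 531 × (24/8.34)^0.4 = 531 × 1.526 = 810.4 K.
W_by = nCᵥ(T₁ − T₂) = (3.73)(20.79)(531 − 810.4) = -21663 J.

W ≈ -21700 J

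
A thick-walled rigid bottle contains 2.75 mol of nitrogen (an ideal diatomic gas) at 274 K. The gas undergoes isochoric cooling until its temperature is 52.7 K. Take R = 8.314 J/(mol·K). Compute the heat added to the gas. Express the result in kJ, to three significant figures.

Constant volume ⇒ W = 0, so Q = ΔU = nCᵥΔT with Cᵥ = 5R/2 = 20.79 J/(mol·K).
ΔU = (2.75)(20.79)(52.7 − 274) = -12649 J.

Q ≈ -12.6 kJ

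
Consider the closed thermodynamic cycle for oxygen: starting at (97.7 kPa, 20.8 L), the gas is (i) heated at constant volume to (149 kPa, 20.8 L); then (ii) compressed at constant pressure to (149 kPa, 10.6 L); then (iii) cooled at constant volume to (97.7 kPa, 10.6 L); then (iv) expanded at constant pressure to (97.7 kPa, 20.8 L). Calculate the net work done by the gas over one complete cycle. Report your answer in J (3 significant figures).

W_net ≈ -523 J

Constant-volume legs do no work.
W(ii) = (149)(10.6 − 20.8) = -1520 J; W(iv) = (97.7)(20.8 − 10.6) = 996.5 J.
W_net = -1520 + 996.5 = -523.3 J (the counter-clockwise enclosed area).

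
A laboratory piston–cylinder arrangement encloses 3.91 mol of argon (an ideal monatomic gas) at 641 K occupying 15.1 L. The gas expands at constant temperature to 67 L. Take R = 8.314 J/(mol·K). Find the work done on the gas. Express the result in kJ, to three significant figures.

Isothermal: W = nRT ln(V₂/V₁).
W = (3.91)(8.314)(641) × ln(67/15.1)
  = 20837 × 1.49
W_by_gas = 31048 J; work on gas = −W_by = -31048 J.

W ≈ -31.0 kJ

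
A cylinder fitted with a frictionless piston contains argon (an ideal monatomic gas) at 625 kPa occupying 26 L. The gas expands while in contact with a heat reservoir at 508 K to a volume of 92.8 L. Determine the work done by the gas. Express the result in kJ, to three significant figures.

W ≈ 20.7 kJ

Isothermal: W = nRT ln(V₂/V₁) = P₁V₁ ln(V₂/V₁).
P₁V₁ = (625 kPa)(26 L) = 16250 J.
W = 16250 × ln(92.8/26) = 16250 × 1.272
W_by_gas = 20676 J.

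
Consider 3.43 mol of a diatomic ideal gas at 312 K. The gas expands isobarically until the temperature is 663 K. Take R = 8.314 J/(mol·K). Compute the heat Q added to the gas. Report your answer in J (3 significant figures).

Q ≈ 35000 J

Isobaric: W = nRΔT = (3.43)(8.314)(351) = 10009 J.
ΔU = nCᵥΔT with Cᵥ = 5R/2: ΔU = (3.43)(20.79)(351) = 25024 J.
Q = ΔU + W = 25024 + 10009 = 35033 J.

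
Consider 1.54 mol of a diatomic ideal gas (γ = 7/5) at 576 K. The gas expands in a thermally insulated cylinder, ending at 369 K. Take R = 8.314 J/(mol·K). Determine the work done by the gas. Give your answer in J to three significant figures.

Adiabatic ⇒ Q = 0, so W_by = −ΔU = nCᵥ(T₁ − T₂).
Cᵥ = 5R/2 = 20.79 J/(mol·K).
W = (1.54)(20.79)(576 − 369) = 6626 J.

W ≈ 6630 J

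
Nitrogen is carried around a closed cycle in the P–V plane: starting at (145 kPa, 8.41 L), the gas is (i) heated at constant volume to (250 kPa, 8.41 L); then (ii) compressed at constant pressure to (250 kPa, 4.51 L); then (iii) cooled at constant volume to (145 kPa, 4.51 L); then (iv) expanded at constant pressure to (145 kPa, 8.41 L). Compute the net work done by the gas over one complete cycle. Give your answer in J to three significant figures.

Constant-volume legs do no work.
W(ii) = (250)(4.51 − 8.41) = -975 J; W(iv) = (145)(8.41 − 4.51) = 565.5 J.
W_net = -975 + 565.5 = -409.5 J (the counter-clockwise enclosed area).

W_net ≈ -410 J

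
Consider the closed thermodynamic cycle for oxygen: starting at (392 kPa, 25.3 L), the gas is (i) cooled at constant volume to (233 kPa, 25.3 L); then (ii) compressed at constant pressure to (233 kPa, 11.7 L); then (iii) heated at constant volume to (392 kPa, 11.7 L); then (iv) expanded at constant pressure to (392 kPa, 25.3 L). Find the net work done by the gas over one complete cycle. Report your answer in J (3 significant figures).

W_net ≈ 2160 J

Constant-volume legs do no work.
W(ii) = (233)(11.7 − 25.3) = -3169 J; W(iv) = (392)(25.3 − 11.7) = 5331 J.
W_net = -3169 + 5331 = 2162 J (the clockwise enclosed area).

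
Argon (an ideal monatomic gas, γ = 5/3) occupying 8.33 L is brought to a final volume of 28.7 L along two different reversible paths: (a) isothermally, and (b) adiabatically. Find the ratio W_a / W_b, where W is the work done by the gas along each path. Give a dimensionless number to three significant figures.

W_a / W_b ≈ 1.47

Path (a) isothermal: W = P₁V₁ ln(V₂/V₁) → W_a/(P₁V₁) = 1.237.
Path (b) adiabatic: W = P₁V₁(1 − (V₁/V₂)^(γ−1))/(γ−1) → W_b/(P₁V₁) = 0.8424.
W_a / W_b = 1.237 / 0.8424 = 1.468.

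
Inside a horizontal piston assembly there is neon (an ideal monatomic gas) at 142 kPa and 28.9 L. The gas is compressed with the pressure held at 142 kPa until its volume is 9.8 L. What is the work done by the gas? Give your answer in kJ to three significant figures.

W ≈ -2.71 kJ

Isobaric: W = P ΔV.
W = (142 kPa)(9.8 − 28.9 L) = (142)(-19.1) = -2712 J.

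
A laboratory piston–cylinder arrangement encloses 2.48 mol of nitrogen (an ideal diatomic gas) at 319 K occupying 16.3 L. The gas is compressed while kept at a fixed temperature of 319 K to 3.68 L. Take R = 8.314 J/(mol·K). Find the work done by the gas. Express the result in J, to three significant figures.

W ≈ -9790 J

Isothermal: W = nRT ln(V₂/V₁).
W = (2.48)(8.314)(319) × ln(3.68/16.3)
  = 6577 × -1.488
W_by_gas = -9789 J.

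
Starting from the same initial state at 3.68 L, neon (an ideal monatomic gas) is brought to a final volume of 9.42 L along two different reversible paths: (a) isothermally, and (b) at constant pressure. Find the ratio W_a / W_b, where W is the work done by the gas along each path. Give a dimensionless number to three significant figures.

W_a / W_b ≈ 0.603

Path (a) isothermal: W = P₁V₁ ln(V₂/V₁) → W_a/(P₁V₁) = 0.9399.
Path (b) isobaric: W = P₁(V₂ − V₁) → W_b/(P₁V₁) = 1.56.
W_a / W_b = 0.9399 / 1.56 = 0.6026.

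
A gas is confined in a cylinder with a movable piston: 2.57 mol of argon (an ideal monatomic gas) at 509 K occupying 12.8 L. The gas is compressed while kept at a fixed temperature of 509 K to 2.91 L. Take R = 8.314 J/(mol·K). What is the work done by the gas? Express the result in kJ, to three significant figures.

W ≈ -16.1 kJ

Isothermal: W = nRT ln(V₂/V₁).
W = (2.57)(8.314)(509) × ln(2.91/12.8)
  = 10876 × -1.481
W_by_gas = -16110 J.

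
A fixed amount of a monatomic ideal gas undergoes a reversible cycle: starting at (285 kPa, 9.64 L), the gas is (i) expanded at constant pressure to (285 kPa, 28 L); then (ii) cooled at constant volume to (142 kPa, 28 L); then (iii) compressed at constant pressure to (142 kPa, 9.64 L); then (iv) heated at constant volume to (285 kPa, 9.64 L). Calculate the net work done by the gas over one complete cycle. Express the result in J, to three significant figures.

W_net ≈ 2630 J

Constant-volume legs do no work.
W(i) = (285)(28 − 9.64) = 5233 J; W(iii) = (142)(9.64 − 28) = -2607 J.
W_net = 5233 − 2607 = 2625 J (the clockwise enclosed area).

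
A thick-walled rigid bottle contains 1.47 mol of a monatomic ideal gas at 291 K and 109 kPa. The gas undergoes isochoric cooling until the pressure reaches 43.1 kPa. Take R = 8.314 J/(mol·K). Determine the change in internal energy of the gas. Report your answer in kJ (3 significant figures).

Constant volume ⇒ W = 0, so Q = ΔU = nCᵥΔT with Cᵥ = 3R/2 = 12.47 J/(mol·K).
At constant V, T₂/T₁ = P₂/P₁ ⇒ ΔT = T₁(P₂/P₁ − 1) = 291·(43.1/109 − 1) = -175.9 K.
ΔU = (1.47)(12.47)(-175.9) = -3225 J.

ΔU ≈ -3.23 kJ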